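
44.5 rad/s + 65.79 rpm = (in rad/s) 51.39. Check: 44.5 rad/s is already in rad/s. 1 rpm = 0.10471976 rad/s, so 65.79 rpm = 65.79 * 0.10471976 = 6.8895127 rad/s. Sum: 44.5 + 6.8895127 = 51.389513 rad/s. Result: 51.389513 rad/s ≈ 51.39 rad/s (4 s.f.).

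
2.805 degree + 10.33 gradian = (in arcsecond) 4.357e+04. Check: 1 degree = 0.017453293 rad, so 2.805 degree = 2.805 * 0.017453293 = 0.048956486 rad. 1 gradian = 0.015707963 rad, so 10.33 gradian = 10.33 * 0.015707963 = 0.16226326 rad. Sum: 0.048956486 + 0.16226326 = 0.21121975 rad. 1 arcsecond = 4.8481368e-06 rad, so 0.21121975 rad = 0.21121975 / 4.8481368e-06 = 43567.2 arcsecond ≈ 4.357e+04 arcsecond (4 s.f.).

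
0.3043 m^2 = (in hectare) 1 hectare = 10000 m^2, so 0.3043 m^2 = 0.3043 / 10000 = 3.043e-05 hectare. Final answer: 3.043e-05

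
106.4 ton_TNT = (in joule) 4.452e+11. Check: 1 ton_TNT = 4.184e+09 J, so 106.4 ton_TNT = 106.4 * 4.184e+09 = 4.451776e+11 J. 4.451776e+11 J = 4.451776e+11 joule ≈ 4.452e+11 joule (4 s.f.).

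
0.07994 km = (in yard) 1 km = 1000 m, so 0.07994 km = 0.07994 * 1000 = 79.94 m. 1 yard = 0.9144 m, so 79.94 m = 79.94 / 0.9144 = 87.423447 yard ≈ 87.42 yard (4 s.f.). Final answer: 87.42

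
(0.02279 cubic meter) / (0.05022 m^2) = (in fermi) 4.538e+14. Check: 0.02279 cubic meter = 0.02279 m^3. 0.05022 m^2 is already in m^2. Combine: 0.02279 m^3 / 0.05022 m^2 = 0.45380327 m. 1 fermi = 1e-15 m, so 0.45380327 m = 0.45380327 / 1e-15 = 4.5380327e+14 fermi ≈ 4.538e+14 fermi (4 s.f.).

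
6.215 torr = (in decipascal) 1 torr = 133.32237 Pa, so 6.215 torr = 6.215 * 133.32237 = 828.59852 Pa. 1 decipascal = 0.1 Pa, so 828.59852 Pa = 828.59852 / 0.1 = 8285.9852 decipascal ≈ 8286 decipascal (4 s.f.). Final answer: 8286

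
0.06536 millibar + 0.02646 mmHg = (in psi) 0.00146. Check: 1 millibar = 100 Pa, so 0.06536 millibar = 0.06536 * 100 = 6.536 Pa. 1 mmHg = 133.32237 Pa, so 0.02646 mmHg = 0.02646 * 133.32237 = 3.5277099 Pa. Sum: 6.536 + 3.5277099 = 10.06371 Pa. 1 psi = 6894.7573 Pa, so 10.06371 Pa = 10.06371 / 6894.7573 = 0.0014596177 psi ≈ 0.00146 psi (4 s.f.).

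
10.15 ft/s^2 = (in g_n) 1 ft/s^2 = 0.3048 m/s^2, so 10.15 ft/s^2 = 10.15 * 0.3048 = 3.09372 m/s^2. 1 g_n = 9.80665 m/s^2, so 3.09372 m/s^2 = 3.09372 / 9.80665 = 0.31547164 g_n ≈ 0.3155 g_n (4 s.f.). Final answer: 0.3155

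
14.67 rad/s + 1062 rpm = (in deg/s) 14.67 rad/s is already in rad/s. 1 rpm = 0.10471976 rad/s, so 1062 rpm = 1062 * 0.10471976 = 111.21238 rad/s. Sum: 14.67 + 111.21238 = 125.88238 rad/s. 1 deg/s = 0.017453293 rad/s, so 125.88238 rad/s = 125.88238 / 0.017453293 = 7212.5291 deg/s ≈ 7213 deg/s (4 s.f.). Final answer: 7213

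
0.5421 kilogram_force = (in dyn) 5.316e+05. Check: 1 kilogram_force = 9.80665 N, so 0.5421 kilogram_force = 0.5421 * 9.80665 = 5.316185 N. 1 dyn = 1e-05 N, so 5.316185 N = 5.316185 / 1e-05 = 531618.5 dyn ≈ 5.316e+05 dyn (4 s.f.).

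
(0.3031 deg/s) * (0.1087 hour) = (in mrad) 1 deg/s = 0.017453293 rad/s, so 0.3031 deg/s = 0.3031 * 0.017453293 = 0.005290093 rad/s. 1 hour = 3600 s, so 0.1087 hour = 0.1087 * 3600 = 391.32 s. Combine: 0.005290093 rad/s * 391.32 s = 2.0701192 rad. 1 mrad = 0.001 rad, so 2.0701192 rad = 2.0701192 / 0.001 = 2070.1192 mrad ≈ 2070 mrad (4 s.f.). Final answer: 2070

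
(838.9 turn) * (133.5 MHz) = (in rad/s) 1 turn = 6.2831853 rad, so 838.9 turn = 838.9 * 6.2831853 = 5270.9642 rad. 1 MHz = 1000000 Hz, so 133.5 MHz = 133.5 * 1000000 = 1.335e+08 Hz. Combine: 5270.9642 rad * 1.335e+08 Hz = 7.0367371e+11 rad/s. Result: 7.0367371e+11 rad/s ≈ 7.037e+11 rad/s (4 s.f.). Final answer: 7.037e+11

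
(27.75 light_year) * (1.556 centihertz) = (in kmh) 1.471e+16. Check: 1 light_year = 9.4607305e+15 m, so 27.75 light_year = 27.75 * 9.4607305e+15 = 2.6253527e+17 m. 1 centihertz = 0.01 Hz, so 1.556 centihertz = 1.556 * 0.01 = 0.01556 Hz. Combine: 2.6253527e+17 m * 0.01556 Hz = 4.0850488e+15 m/s. 1 kmh = 0.27777778 m/s, so 4.0850488e+15 m/s = 4.0850488e+15 / 0.27777778 = 1.4706176e+16 kmh ≈ 1.471e+16 kmh (4 s.f.).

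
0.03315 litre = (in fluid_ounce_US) 1 litre = 0.001 m^3, so 0.03315 litre = 0.03315 * 0.001 = 3.315e-05 m^3. 1 fluid_ounce_US = 2.957353e-05 m^3, so 3.315e-05 m^3 = 3.315e-05 / 2.957353e-05 = 1.1209349 fluid_ounce_US ≈ 1.121 fluid_ounce_US (4 s.f.). Final answer: 1.121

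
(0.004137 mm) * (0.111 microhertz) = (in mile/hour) 1.027e-12. Check: 1 mm = 0.001 m, so 0.004137 mm = 0.004137 * 0.001 = 4.137e-06 m. 1 microhertz = 1e-06 Hz, so 0.111 microhertz = 0.111 * 1e-06 = 1.11e-07 Hz. Combine: 4.137e-06 m * 1.11e-07 Hz = 4.59207e-13 m/s. 1 mile/hour = 0.44704 m/s, so 4.59207e-13 m/s = 4.59207e-13 / 0.44704 = 1.0272168e-12 mile/hour ≈ 1.027e-12 mile/hour (4 s.f.).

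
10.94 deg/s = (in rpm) 1 deg/s = 0.017453293 rad/s, so 10.94 deg/s = 10.94 * 0.017453293 = 0.19093902 rad/s. 1 rpm = 0.10471976 rad/s, so 0.19093902 rad/s = 0.19093902 / 0.10471976 = 1.8233333 rpm ≈ 1.823 rpm (4 s.f.). Final answer: 1.823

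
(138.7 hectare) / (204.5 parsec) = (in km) 1 hectare = 10000 m^2, so 138.7 hectare = 138.7 * 10000 = 1387000 m^2. 1 parsec = 3.0856776e+16 m, so 204.5 parsec = 204.5 * 3.0856776e+16 = 6.3102107e+18 m. Combine: 1387000 m^2 / 6.3102107e+18 m = 2.1980249e-13 m. 1 km = 1000 m, so 2.1980249e-13 m = 2.1980249e-13 / 1000 = 2.1980249e-16 km ≈ 2.198e-16 km (4 s.f.). Final answer: 2.198e-16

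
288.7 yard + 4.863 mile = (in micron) 1 yard = 0.9144 m, so 288.7 yard = 288.7 * 0.9144 = 263.98728 m. 1 mile = 1609.344 m, so 4.863 mile = 4.863 * 1609.344 = 7826.2399 m. Sum: 263.98728 + 7826.2399 = 8090.2272 m. 1 micron = 1e-06 m, so 8090.2272 m = 8090.2272 / 1e-06 = 8.0902272e+09 micron ≈ 8.09e+09 micron (4 s.f.). Final answer: 8.09e+09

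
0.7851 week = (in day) 5.496. Check: 1 week = 604800 s, so 0.7851 week = 0.7851 * 604800 = 474828.48 s. 1 day = 86400 s, so 474828.48 s = 474828.48 / 86400 = 5.4957 day ≈ 5.496 day (4 s.f.).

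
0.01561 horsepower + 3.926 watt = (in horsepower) 0.02087. Check: 1 horsepower = 745.69987 W, so 0.01561 horsepower = 0.01561 * 745.69987 = 11.640375 W. 3.926 watt = 3.926 W. Sum: 11.640375 + 3.926 = 15.566375 W. 1 horsepower = 745.69987 W, so 15.566375 W = 15.566375 / 745.69987 = 0.020874853 horsepower ≈ 0.02087 horsepower (4 s.f.).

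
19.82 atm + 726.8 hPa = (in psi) 301.8. Check: 1 atm = 101325 Pa, so 19.82 atm = 19.82 * 101325 = 2008261.5 Pa. 1 hPa = 100 Pa, so 726.8 hPa = 726.8 * 100 = 72680 Pa. Sum: 2008261.5 + 72680 = 2080941.5 Pa. 1 psi = 6894.7573 Pa, so 2080941.5 Pa = 2080941.5 / 6894.7573 = 301.81505 psi ≈ 301.8 psi (4 s.f.).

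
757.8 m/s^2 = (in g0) 1 g0 = 9.80665 m/s^2, so 757.8 m/s^2 = 757.8 / 9.80665 = 77.274095 g0 ≈ 77.27 g0 (4 s.f.). Final answer: 77.27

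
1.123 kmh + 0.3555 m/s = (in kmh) 2.403. Check: 1 kmh = 0.27777778 m/s, so 1.123 kmh = 1.123 * 0.27777778 = 0.31194444 m/s. 0.3555 m/s is already in m/s. Sum: 0.31194444 + 0.3555 = 0.66744444 m/s. 1 kmh = 0.27777778 m/s, so 0.66744444 m/s = 0.66744444 / 0.27777778 = 2.4028 kmh ≈ 2.403 kmh (4 s.f.).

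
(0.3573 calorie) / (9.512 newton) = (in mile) 9.766e-05. Check: 1 calorie = 4.184 J, so 0.3573 calorie = 0.3573 * 4.184 = 1.4949432 J. 9.512 newton = 9.512 N. Combine: 1.4949432 J / 9.512 N = 0.15716392 m. 1 mile = 1609.344 m, so 0.15716392 m = 0.15716392 / 1609.344 = 9.7657132e-05 mile ≈ 9.766e-05 mile (4 s.f.).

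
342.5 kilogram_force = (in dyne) 3.359e+08. Check: 1 kilogram_force = 9.80665 N, so 342.5 kilogram_force = 342.5 * 9.80665 = 3358.7776 N. 1 dyne = 1e-05 N, so 3358.7776 N = 3358.7776 / 1e-05 = 3.3587776e+08 dyne ≈ 3.359e+08 dyne (4 s.f.).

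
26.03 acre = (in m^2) 1 acre = 4046.8564 m^2, so 26.03 acre = 26.03 * 4046.8564 = 105339.67 m^2. Result: 105339.67 m^2 ≈ 1.053e+05 m^2 (4 s.f.). Final answer: 1.053e+05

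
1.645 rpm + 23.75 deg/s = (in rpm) 1 rpm = 0.10471976 rad/s, so 1.645 rpm = 1.645 * 0.10471976 = 0.172264 rad/s. 1 deg/s = 0.017453293 rad/s, so 23.75 deg/s = 23.75 * 0.017453293 = 0.4145157 rad/s. Sum: 0.172264 + 0.4145157 = 0.58677969 rad/s. 1 rpm = 0.10471976 rad/s, so 0.58677969 rad/s = 0.58677969 / 0.10471976 = 5.6033333 rpm ≈ 5.603 rpm (4 s.f.). Final answer: 5.603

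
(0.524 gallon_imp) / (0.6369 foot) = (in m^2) 0.01227. Check: 1 gallon_imp = 0.00454609 m^3, so 0.524 gallon_imp = 0.524 * 0.00454609 = 0.0023821512 m^3. 1 foot = 0.3048 m, so 0.6369 foot = 0.6369 * 0.3048 = 0.19412712 m. Combine: 0.0023821512 m^3 / 0.19412712 m = 0.012271089 m^2. Result: 0.012271089 m^2 ≈ 0.01227 m^2 (4 s.f.).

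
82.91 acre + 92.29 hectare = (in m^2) 1.258e+06. Check: 1 acre = 4046.8564 m^2, so 82.91 acre = 82.91 * 4046.8564 = 335524.87 m^2. 1 hectare = 10000 m^2, so 92.29 hectare = 92.29 * 10000 = 922900 m^2. Sum: 335524.87 + 922900 = 1258424.9 m^2. Result: 1258424.9 m^2 ≈ 1.258e+06 m^2 (4 s.f.).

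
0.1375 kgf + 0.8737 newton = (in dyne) 1 kgf = 9.80665 N, so 0.1375 kgf = 0.1375 * 9.80665 = 1.3484144 N. 0.8737 newton = 0.8737 N. Sum: 1.3484144 + 0.8737 = 2.2221144 N. 1 dyne = 1e-05 N, so 2.2221144 N = 2.2221144 / 1e-05 = 222211.44 dyne ≈ 2.222e+05 dyne (4 s.f.). Final answer: 2.222e+05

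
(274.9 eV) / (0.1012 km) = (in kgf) 1 eV = 1.6021766e-19 J, so 274.9 eV = 274.9 * 1.6021766e-19 = 4.4043836e-17 J. 1 km = 1000 m, so 0.1012 km = 0.1012 * 1000 = 101.2 m. Combine: 4.4043836e-17 J / 101.2 m = 4.3521577e-19 N. 1 kgf = 9.80665 N, so 4.3521577e-19 N = 4.3521577e-19 / 9.80665 = 4.4379657e-20 kgf ≈ 4.438e-20 kgf (4 s.f.). Final answer: 4.438e-20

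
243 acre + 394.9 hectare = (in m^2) 4.932e+06. Check: 1 acre = 4046.8564 m^2, so 243 acre = 243 * 4046.8564 = 983386.11 m^2. 1 hectare = 10000 m^2, so 394.9 hectare = 394.9 * 10000 = 3949000 m^2. Sum: 983386.11 + 3949000 = 4932386.1 m^2. Result: 4932386.1 m^2 ≈ 4.932e+06 m^2 (4 s.f.).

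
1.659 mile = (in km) 1 mile = 1609.344 m, so 1.659 mile = 1.659 * 1609.344 = 2669.9017 m. 1 km = 1000 m, so 2669.9017 m = 2669.9017 / 1000 = 2.6699017 km ≈ 2.67 km (4 s.f.). Final answer: 2.67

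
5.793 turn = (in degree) 2085. Check: 1 turn = 6.2831853 rad, so 5.793 turn = 5.793 * 6.2831853 = 36.398492 rad. 1 degree = 0.017453293 rad, so 36.398492 rad = 36.398492 / 0.017453293 = 2085.48 degree ≈ 2085 degree (4 s.f.).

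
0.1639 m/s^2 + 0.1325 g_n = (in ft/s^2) 4.801. Check: 0.1639 m/s^2 is already in m/s^2. 1 g_n = 9.80665 m/s^2, so 0.1325 g_n = 0.1325 * 9.80665 = 1.2993811 m/s^2. Sum: 0.1639 + 1.2993811 = 1.4632811 m/s^2. 1 ft/s^2 = 0.3048 m/s^2, so 1.4632811 m/s^2 = 1.4632811 / 0.3048 = 4.8007911 ft/s^2 ≈ 4.801 ft/s^2 (4 s.f.).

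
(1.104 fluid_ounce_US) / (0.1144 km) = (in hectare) 1 fluid_ounce_US = 2.957353e-05 m^3, so 1.104 fluid_ounce_US = 1.104 * 2.957353e-05 = 3.2649177e-05 m^3. 1 km = 1000 m, so 0.1144 km = 0.1144 * 1000 = 114.4 m. Combine: 3.2649177e-05 m^3 / 114.4 m = 2.853949e-07 m^2. 1 hectare = 10000 m^2, so 2.853949e-07 m^2 = 2.853949e-07 / 10000 = 2.853949e-11 hectare ≈ 2.854e-11 hectare (4 s.f.). Final answer: 2.854e-11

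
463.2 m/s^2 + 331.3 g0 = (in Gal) 463.2 m/s^2 is already in m/s^2. 1 g0 = 9.80665 m/s^2, so 331.3 g0 = 331.3 * 9.80665 = 3248.9431 m/s^2. Sum: 463.2 + 3248.9431 = 3712.1431 m/s^2. 1 Gal = 0.01 m/s^2, so 3712.1431 m/s^2 = 3712.1431 / 0.01 = 371214.31 Gal ≈ 3.712e+05 Gal (4 s.f.). Final answer: 3.712e+05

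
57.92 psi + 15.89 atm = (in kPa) 2009. Check: 1 psi = 6894.7573 Pa, so 57.92 psi = 57.92 * 6894.7573 = 399344.34 Pa. 1 atm = 101325 Pa, so 15.89 atm = 15.89 * 101325 = 1610054.2 Pa. Sum: 399344.34 + 1610054.2 = 2009398.6 Pa. 1 kPa = 1000 Pa, so 2009398.6 Pa = 2009398.6 / 1000 = 2009.3986 kPa ≈ 2009 kPa (4 s.f.).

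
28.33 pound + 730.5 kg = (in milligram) 1 pound = 0.45359237 kg, so 28.33 pound = 28.33 * 0.45359237 = 12.850272 kg. 730.5 kg is already in kg. Sum: 12.850272 + 730.5 = 743.35027 kg. 1 milligram = 1e-06 kg, so 743.35027 kg = 743.35027 / 1e-06 = 7.4335027e+08 milligram ≈ 7.434e+08 milligram (4 s.f.). Final answer: 7.434e+08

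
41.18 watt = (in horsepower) 0.05522. Check: 41.18 watt = 41.18 W. 1 horsepower = 745.69987 W, so 41.18 W = 41.18 / 745.69987 = 0.05522329 horsepower ≈ 0.05522 horsepower (4 s.f.).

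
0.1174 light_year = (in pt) 3.148e+18. Check: 1 light_year = 9.4607305e+15 m, so 0.1174 light_year = 0.1174 * 9.4607305e+15 = 1.1106898e+15 m. 1 pt = 0.00035277778 m, so 1.1106898e+15 m = 1.1106898e+15 / 0.00035277778 = 3.1484119e+18 pt ≈ 3.148e+18 pt (4 s.f.).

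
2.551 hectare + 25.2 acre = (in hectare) 1 hectare = 10000 m^2, so 2.551 hectare = 2.551 * 10000 = 25510 m^2. 1 acre = 4046.8564 m^2, so 25.2 acre = 25.2 * 4046.8564 = 101980.78 m^2. Sum: 25510 + 101980.78 = 127490.78 m^2. 1 hectare = 10000 m^2, so 127490.78 m^2 = 127490.78 / 10000 = 12.749078 hectare ≈ 12.75 hectare (4 s.f.). Final answer: 12.75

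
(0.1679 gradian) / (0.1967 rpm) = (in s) 0.128. Check: 1 gradian = 0.015707963 rad, so 0.1679 gradian = 0.1679 * 0.015707963 = 0.002637367 rad. 1 rpm = 0.10471976 rad/s, so 0.1967 rpm = 0.1967 * 0.10471976 = 0.020598376 rad/s. Combine: 0.002637367 rad / 0.020598376 rad/s = 0.12803762 s. Result: 0.12803762 s ≈ 0.128 s (4 s.f.).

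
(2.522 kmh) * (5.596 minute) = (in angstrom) 2.352e+12. Check: 1 kmh = 0.27777778 m/s, so 2.522 kmh = 2.522 * 0.27777778 = 0.70055556 m/s. 1 minute = 60 s, so 5.596 minute = 5.596 * 60 = 335.76 s. Combine: 0.70055556 m/s * 335.76 s = 235.21853 m. 1 angstrom = 1e-10 m, so 235.21853 m = 235.21853 / 1e-10 = 2.3521853e+12 angstrom ≈ 2.352e+12 angstrom (4 s.f.).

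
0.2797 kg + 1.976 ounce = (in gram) 0.2797 kg is already in kg. 1 ounce = 0.028349523 kg, so 1.976 ounce = 1.976 * 0.028349523 = 0.056018658 kg. Sum: 0.2797 + 0.056018658 = 0.33571866 kg. 1 gram = 0.001 kg, so 0.33571866 kg = 0.33571866 / 0.001 = 335.71866 gram ≈ 335.7 gram (4 s.f.). Final answer: 335.7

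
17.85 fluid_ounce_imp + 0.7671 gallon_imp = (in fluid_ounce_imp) 140.6. Check: 1 fluid_ounce_imp = 2.8413063e-05 m^3, so 17.85 fluid_ounce_imp = 17.85 * 2.8413063e-05 = 0.00050717317 m^3. 1 gallon_imp = 0.00454609 m^3, so 0.7671 gallon_imp = 0.7671 * 0.00454609 = 0.0034873056 m^3. Sum: 0.00050717317 + 0.0034873056 = 0.0039944788 m^3. 1 fluid_ounce_imp = 2.8413063e-05 m^3, so 0.0039944788 m^3 = 0.0039944788 / 2.8413063e-05 = 140.586 fluid_ounce_imp ≈ 140.6 fluid_ounce_imp (4 s.f.).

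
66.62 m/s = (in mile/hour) 1 mile/hour = 0.44704 m/s, so 66.62 m/s = 66.62 / 0.44704 = 149.0247 mile/hour ≈ 149 mile/hour (4 s.f.). Final answer: 149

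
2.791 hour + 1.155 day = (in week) 1 hour = 3600 s, so 2.791 hour = 2.791 * 3600 = 10047.6 s. 1 day = 86400 s, so 1.155 day = 1.155 * 86400 = 99792 s. Sum: 10047.6 + 99792 = 109839.6 s. 1 week = 604800 s, so 109839.6 s = 109839.6 / 604800 = 0.1816131 week ≈ 0.1816 week (4 s.f.). Final answer: 0.1816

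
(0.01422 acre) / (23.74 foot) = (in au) 5.316e-11. Check: 1 acre = 4046.8564 m^2, so 0.01422 acre = 0.01422 * 4046.8564 = 57.546298 m^2. 1 foot = 0.3048 m, so 23.74 foot = 23.74 * 0.3048 = 7.235952 m. Combine: 57.546298 m^2 / 7.235952 m = 7.9528303 m. 1 au = 1.4959787e+11 m, so 7.9528303 m = 7.9528303 / 1.4959787e+11 = 5.3161387e-11 au ≈ 5.316e-11 au (4 s.f.).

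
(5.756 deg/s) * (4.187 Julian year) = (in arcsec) 2.738e+12. Check: 1 deg/s = 0.017453293 rad/s, so 5.756 deg/s = 5.756 * 0.017453293 = 0.10046115 rad/s. 1 Julian year = 31557600 s, so 4.187 Julian year = 4.187 * 31557600 = 1.3213167e+08 s. Combine: 0.10046115 rad/s * 1.3213167e+08 s = 13274100 rad. 1 arcsec = 4.8481368e-06 rad, so 13274100 rad = 13274100 / 4.8481368e-06 = 2.7379796e+12 arcsec ≈ 2.738e+12 arcsec (4 s.f.).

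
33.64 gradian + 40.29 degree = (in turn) 1 gradian = 0.015707963 rad, so 33.64 gradian = 33.64 * 0.015707963 = 0.52841588 rad. 1 degree = 0.017453293 rad, so 40.29 degree = 40.29 * 0.017453293 = 0.70319316 rad. Sum: 0.52841588 + 0.70319316 = 1.231609 rad. 1 turn = 6.2831853 rad, so 1.231609 rad = 1.231609 / 6.2831853 = 0.19601667 turn ≈ 0.196 turn (4 s.f.). Final answer: 0.196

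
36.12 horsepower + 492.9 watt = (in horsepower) 36.78. Check: 1 horsepower = 745.69987 W, so 36.12 horsepower = 36.12 * 745.69987 = 26934.679 W. 492.9 watt = 492.9 W. Sum: 26934.679 + 492.9 = 27427.579 W. 1 horsepower = 745.69987 W, so 27427.579 W = 27427.579 / 745.69987 = 36.78099 horsepower ≈ 36.78 horsepower (4 s.f.).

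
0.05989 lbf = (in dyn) 2.664e+04. Check: 1 lbf = 4.4482216 N, so 0.05989 lbf = 0.05989 * 4.4482216 = 0.26640399 N. 1 dyn = 1e-05 N, so 0.26640399 N = 0.26640399 / 1e-05 = 26640.399 dyn ≈ 2.664e+04 dyn (4 s.f.).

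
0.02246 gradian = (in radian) 0.0003528. Check: 1 gradian = 0.015707963 rad, so 0.02246 gradian = 0.02246 * 0.015707963 = 0.00035280085 rad. 0.00035280085 rad = 0.00035280085 radian ≈ 0.0003528 radian (4 s.f.).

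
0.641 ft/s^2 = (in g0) 1 ft/s^2 = 0.3048 m/s^2, so 0.641 ft/s^2 = 0.641 * 0.3048 = 0.1953768 m/s^2. 1 g0 = 9.80665 m/s^2, so 0.1953768 m/s^2 = 0.1953768 / 9.80665 = 0.019922889 g0 ≈ 0.01992 g0 (4 s.f.). Final answer: 0.01992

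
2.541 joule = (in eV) 1.586e+19. Check: 2.541 joule = 2.541 J. 1 eV = 1.6021766e-19 J, so 2.541 J = 2.541 / 1.6021766e-19 = 1.5859675e+19 eV ≈ 1.586e+19 eV (4 s.f.).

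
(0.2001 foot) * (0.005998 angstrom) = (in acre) 9.04e-18. Check: 1 foot = 0.3048 m, so 0.2001 foot = 0.2001 * 0.3048 = 0.06099048 m. 1 angstrom = 1e-10 m, so 0.005998 angstrom = 0.005998 * 1e-10 = 5.998e-13 m. Combine: 0.06099048 m * 5.998e-13 m = 3.658209e-14 m^2. 1 acre = 4046.8564 m^2, so 3.658209e-14 m^2 = 3.658209e-14 / 4046.8564 = 9.0396313e-18 acre ≈ 9.04e-18 acre (4 s.f.).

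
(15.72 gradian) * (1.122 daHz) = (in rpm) 1 gradian = 0.015707963 rad, so 15.72 gradian = 15.72 * 0.015707963 = 0.24692918 rad. 1 daHz = 10 Hz, so 1.122 daHz = 1.122 * 10 = 11.22 Hz. Combine: 0.24692918 rad * 11.22 Hz = 2.7705454 rad/s. 1 rpm = 0.10471976 rad/s, so 2.7705454 rad/s = 2.7705454 / 0.10471976 = 26.45676 rpm ≈ 26.46 rpm (4 s.f.). Final answer: 26.46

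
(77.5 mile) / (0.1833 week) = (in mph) 2.517. Check: 1 mile = 1609.344 m, so 77.5 mile = 77.5 * 1609.344 = 124724.16 m. 1 week = 604800 s, so 0.1833 week = 0.1833 * 604800 = 110859.84 s. Combine: 124724.16 m / 110859.84 s = 1.1250617 m/s. 1 mph = 0.44704 m/s, so 1.1250617 m/s = 1.1250617 / 0.44704 = 2.5166913 mph ≈ 2.517 mph (4 s.f.).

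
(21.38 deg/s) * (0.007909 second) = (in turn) 1 deg/s = 0.017453293 rad/s, so 21.38 deg/s = 21.38 * 0.017453293 = 0.37315139 rad/s. 0.007909 second = 0.007909 s. Combine: 0.37315139 rad/s * 0.007909 s = 0.0029512544 rad. 1 turn = 6.2831853 rad, so 0.0029512544 rad = 0.0029512544 / 6.2831853 = 0.00046970672 turn ≈ 0.0004697 turn (4 s.f.). Final answer: 0.0004697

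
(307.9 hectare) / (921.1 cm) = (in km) 334.3. Check: 1 hectare = 10000 m^2, so 307.9 hectare = 307.9 * 10000 = 3079000 m^2. 1 cm = 0.01 m, so 921.1 cm = 921.1 * 0.01 = 9.211 m. Combine: 3079000 m^2 / 9.211 m = 334274.24 m. 1 km = 1000 m, so 334274.24 m = 334274.24 / 1000 = 334.27424 km ≈ 334.3 km (4 s.f.).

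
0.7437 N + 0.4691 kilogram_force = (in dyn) 0.7437 N is already in N. 1 kilogram_force = 9.80665 N, so 0.4691 kilogram_force = 0.4691 * 9.80665 = 4.6002995 N. Sum: 0.7437 + 4.6002995 = 5.3439995 N. 1 dyn = 1e-05 N, so 5.3439995 N = 5.3439995 / 1e-05 = 534399.95 dyn ≈ 5.344e+05 dyn (4 s.f.). Final answer: 5.344e+05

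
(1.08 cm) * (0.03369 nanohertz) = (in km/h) 1 cm = 0.01 m, so 1.08 cm = 1.08 * 0.01 = 0.0108 m. 1 nanohertz = 1e-09 Hz, so 0.03369 nanohertz = 0.03369 * 1e-09 = 3.369e-11 Hz. Combine: 0.0108 m * 3.369e-11 Hz = 3.63852e-13 m/s. 1 km/h = 0.27777778 m/s, so 3.63852e-13 m/s = 3.63852e-13 / 0.27777778 = 1.3098672e-12 km/h ≈ 1.31e-12 km/h (4 s.f.). Final answer: 1.31e-12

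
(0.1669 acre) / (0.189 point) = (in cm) 1 acre = 4046.8564 m^2, so 0.1669 acre = 0.1669 * 4046.8564 = 675.42034 m^2. 1 point = 0.00035277778 m, so 0.189 point = 0.189 * 0.00035277778 = 6.6675e-05 m. Combine: 675.42034 m^2 / 6.6675e-05 m = 10130039 m. 1 cm = 0.01 m, so 10130039 m = 10130039 / 0.01 = 1.0130039e+09 cm ≈ 1.013e+09 cm (4 s.f.). Final answer: 1.013e+09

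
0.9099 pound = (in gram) 1 pound = 0.45359237 kg, so 0.9099 pound = 0.9099 * 0.45359237 = 0.4127237 kg. 1 gram = 0.001 kg, so 0.4127237 kg = 0.4127237 / 0.001 = 412.7237 gram ≈ 412.7 gram (4 s.f.). Final answer: 412.7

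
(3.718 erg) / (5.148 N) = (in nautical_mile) 1 erg = 1e-07 J, so 3.718 erg = 3.718 * 1e-07 = 3.718e-07 J. 5.148 N is already in N. Combine: 3.718e-07 J / 5.148 N = 7.2222222e-08 m. 1 nautical_mile = 1852 m, so 7.2222222e-08 m = 7.2222222e-08 / 1852 = 3.899688e-11 nautical_mile ≈ 3.9e-11 nautical_mile (4 s.f.). Final answer: 3.9e-11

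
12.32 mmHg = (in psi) 0.2382. Check: 1 mmHg = 133.32237 Pa, so 12.32 mmHg = 12.32 * 133.32237 = 1642.5316 Pa. 1 psi = 6894.7573 Pa, so 1642.5316 Pa = 1642.5316 / 6894.7573 = 0.23822906 psi ≈ 0.2382 psi (4 s.f.).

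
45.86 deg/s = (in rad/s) 1 deg/s = 0.017453293 rad/s, so 45.86 deg/s = 45.86 * 0.017453293 = 0.80040799 rad/s. Result: 0.80040799 rad/s ≈ 0.8004 rad/s (4 s.f.). Final answer: 0.8004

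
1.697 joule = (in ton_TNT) 1.697 joule = 1.697 J. 1 ton_TNT = 4.184e+09 J, so 1.697 J = 1.697 / 4.184e+09 = 4.0559273e-10 ton_TNT ≈ 4.056e-10 ton_TNT (4 s.f.). Final answer: 4.056e-10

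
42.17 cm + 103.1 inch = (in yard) 3.325. Check: 1 cm = 0.01 m, so 42.17 cm = 42.17 * 0.01 = 0.4217 m. 1 inch = 0.0254 m, so 103.1 inch = 103.1 * 0.0254 = 2.61874 m. Sum: 0.4217 + 2.61874 = 3.04044 m. 1 yard = 0.9144 m, so 3.04044 m = 3.04044 / 0.9144 = 3.3250656 yard ≈ 3.325 yard (4 s.f.).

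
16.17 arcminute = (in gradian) 1 arcminute = 0.00029088821 rad, so 16.17 arcminute = 16.17 * 0.00029088821 = 0.0047036623 rad. 1 gradian = 0.015707963 rad, so 0.0047036623 rad = 0.0047036623 / 0.015707963 = 0.29944444 gradian ≈ 0.2994 gradian (4 s.f.). Final answer: 0.2994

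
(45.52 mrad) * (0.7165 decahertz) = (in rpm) 3.115. Check: 1 mrad = 0.001 rad, so 45.52 mrad = 45.52 * 0.001 = 0.04552 rad. 1 decahertz = 10 Hz, so 0.7165 decahertz = 0.7165 * 10 = 7.165 Hz. Combine: 0.04552 rad * 7.165 Hz = 0.3261508 rad/s. 1 rpm = 0.10471976 rad/s, so 0.3261508 rad/s = 0.3261508 / 0.10471976 = 3.1145107 rpm ≈ 3.115 rpm (4 s.f.).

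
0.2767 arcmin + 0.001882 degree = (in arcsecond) 1 arcmin = 0.00029088821 rad, so 0.2767 arcmin = 0.2767 * 0.00029088821 = 8.0488767e-05 rad. 1 degree = 0.017453293 rad, so 0.001882 degree = 0.001882 * 0.017453293 = 3.2847097e-05 rad. Sum: 8.0488767e-05 + 3.2847097e-05 = 0.00011333586 rad. 1 arcsecond = 4.8481368e-06 rad, so 0.00011333586 rad = 0.00011333586 / 4.8481368e-06 = 23.3772 arcsecond ≈ 23.38 arcsecond (4 s.f.). Final answer: 23.38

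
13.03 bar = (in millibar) 1.303e+04. Check: 1 bar = 100000 Pa, so 13.03 bar = 13.03 * 100000 = 1303000 Pa. 1 millibar = 100 Pa, so 1303000 Pa = 1303000 / 100 = 13030 millibar ≈ 1.303e+04 millibar (4 s.f.).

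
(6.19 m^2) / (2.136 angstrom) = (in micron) 6.19 m^2 is already in m^2. 1 angstrom = 1e-10 m, so 2.136 angstrom = 2.136 * 1e-10 = 2.136e-10 m. Combine: 6.19 m^2 / 2.136e-10 m = 2.8979401e+10 m. 1 micron = 1e-06 m, so 2.8979401e+10 m = 2.8979401e+10 / 1e-06 = 2.8979401e+16 micron ≈ 2.898e+16 micron (4 s.f.). Final answer: 2.898e+16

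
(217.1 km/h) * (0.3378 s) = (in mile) 1 km/h = 0.27777778 m/s, so 217.1 km/h = 217.1 * 0.27777778 = 60.305556 m/s. 0.3378 s is already in s. Combine: 60.305556 m/s * 0.3378 s = 20.371217 m. 1 mile = 1609.344 m, so 20.371217 m = 20.371217 / 1609.344 = 0.012658087 mile ≈ 0.01266 mile (4 s.f.). Final answer: 0.01266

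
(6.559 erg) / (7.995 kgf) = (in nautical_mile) 4.517e-12. Check: 1 erg = 1e-07 J, so 6.559 erg = 6.559 * 1e-07 = 6.559e-07 J. 1 kgf = 9.80665 N, so 7.995 kgf = 7.995 * 9.80665 = 78.404167 N. Combine: 6.559e-07 J / 78.404167 N = 8.3656268e-09 m. 1 nautical_mile = 1852 m, so 8.3656268e-09 m = 8.3656268e-09 / 1852 = 4.5170771e-12 nautical_mile ≈ 4.517e-12 nautical_mile (4 s.f.).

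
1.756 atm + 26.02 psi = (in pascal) 3.573e+05. Check: 1 atm = 101325 Pa, so 1.756 atm = 1.756 * 101325 = 177926.7 Pa. 1 psi = 6894.7573 Pa, so 26.02 psi = 26.02 * 6894.7573 = 179401.58 Pa. Sum: 177926.7 + 179401.58 = 357328.28 Pa. 357328.28 Pa = 357328.28 pascal ≈ 3.573e+05 pascal (4 s.f.).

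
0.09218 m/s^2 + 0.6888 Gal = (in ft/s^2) 0.09218 m/s^2 is already in m/s^2. 1 Gal = 0.01 m/s^2, so 0.6888 Gal = 0.6888 * 0.01 = 0.006888 m/s^2. Sum: 0.09218 + 0.006888 = 0.099068 m/s^2. 1 ft/s^2 = 0.3048 m/s^2, so 0.099068 m/s^2 = 0.099068 / 0.3048 = 0.32502625 ft/s^2 ≈ 0.325 ft/s^2 (4 s.f.). Final answer: 0.325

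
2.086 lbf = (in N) 1 lbf = 4.4482216 N, so 2.086 lbf = 2.086 * 4.4482216 = 9.2789903 N. Result: 9.2789903 N ≈ 9.279 N (4 s.f.). Final answer: 9.279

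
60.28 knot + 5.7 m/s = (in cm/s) 3671. Check: 1 knot = 0.51444444 m/s, so 60.28 knot = 60.28 * 0.51444444 = 31.010711 m/s. 5.7 m/s is already in m/s. Sum: 31.010711 + 5.7 = 36.710711 m/s. 1 cm/s = 0.01 m/s, so 36.710711 m/s = 36.710711 / 0.01 = 3671.0711 cm/s ≈ 3671 cm/s (4 s.f.).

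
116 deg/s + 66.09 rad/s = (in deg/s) 3903. Check: 1 deg/s = 0.017453293 rad/s, so 116 deg/s = 116 * 0.017453293 = 2.0245819 rad/s. 66.09 rad/s is already in rad/s. Sum: 2.0245819 + 66.09 = 68.114582 rad/s. 1 deg/s = 0.017453293 rad/s, so 68.114582 rad/s = 68.114582 / 0.017453293 = 3902.6781 deg/s ≈ 3903 deg/s (4 s.f.).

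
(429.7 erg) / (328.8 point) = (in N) 1 erg = 1e-07 J, so 429.7 erg = 429.7 * 1e-07 = 4.297e-05 J. 1 point = 0.00035277778 m, so 328.8 point = 328.8 * 0.00035277778 = 0.11599333 m. Combine: 4.297e-05 J / 0.11599333 m = 0.00037045232 N. Result: 0.00037045232 N ≈ 0.0003705 N (4 s.f.). Final answer: 0.0003705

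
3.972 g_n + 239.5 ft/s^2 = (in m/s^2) 112. Check: 1 g_n = 9.80665 m/s^2, so 3.972 g_n = 3.972 * 9.80665 = 38.952014 m/s^2. 1 ft/s^2 = 0.3048 m/s^2, so 239.5 ft/s^2 = 239.5 * 0.3048 = 72.9996 m/s^2. Sum: 38.952014 + 72.9996 = 111.95161 m/s^2. Result: 111.95161 m/s^2 ≈ 112 m/s^2 (4 s.f.).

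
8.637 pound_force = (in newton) 38.42. Check: 1 pound_force = 4.4482216 N, so 8.637 pound_force = 8.637 * 4.4482216 = 38.41929 N. 38.41929 N = 38.41929 newton ≈ 38.42 newton (4 s.f.).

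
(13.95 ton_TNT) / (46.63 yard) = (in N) 1.369e+09. Check: 1 ton_TNT = 4.184e+09 J, so 13.95 ton_TNT = 13.95 * 4.184e+09 = 5.83668e+10 J. 1 yard = 0.9144 m, so 46.63 yard = 46.63 * 0.9144 = 42.638472 m. Combine: 5.83668e+10 J / 42.638472 m = 1.3688764e+09 N. Result: 1.3688764e+09 N ≈ 1.369e+09 N (4 s.f.).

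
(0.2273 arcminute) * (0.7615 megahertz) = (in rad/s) 1 arcminute = 0.00029088821 rad, so 0.2273 arcminute = 0.2273 * 0.00029088821 = 6.611889e-05 rad. 1 megahertz = 1000000 Hz, so 0.7615 megahertz = 0.7615 * 1000000 = 761500 Hz. Combine: 6.611889e-05 rad * 761500 Hz = 50.349535 rad/s. Result: 50.349535 rad/s ≈ 50.35 rad/s (4 s.f.). Final answer: 50.35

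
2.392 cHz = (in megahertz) 2.392e-08. Check: 1 cHz = 0.01 Hz, so 2.392 cHz = 2.392 * 0.01 = 0.02392 Hz. 1 megahertz = 1000000 Hz, so 0.02392 Hz = 0.02392 / 1000000 = 2.392e-08 megahertz.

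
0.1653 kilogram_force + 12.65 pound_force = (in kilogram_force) 1 kilogram_force = 9.80665 N, so 0.1653 kilogram_force = 0.1653 * 9.80665 = 1.6210392 N. 1 pound_force = 4.4482216 N, so 12.65 pound_force = 12.65 * 4.4482216 = 56.270003 N. Sum: 1.6210392 + 56.270003 = 57.891043 N. 1 kilogram_force = 9.80665 N, so 57.891043 N = 57.891043 / 9.80665 = 5.9032435 kilogram_force ≈ 5.903 kilogram_force (4 s.f.). Final answer: 5.903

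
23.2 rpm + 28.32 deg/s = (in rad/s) 1 rpm = 0.10471976 rad/s, so 23.2 rpm = 23.2 * 0.10471976 = 2.4294983 rad/s. 1 deg/s = 0.017453293 rad/s, so 28.32 deg/s = 28.32 * 0.017453293 = 0.49427724 rad/s. Sum: 2.4294983 + 0.49427724 = 2.9237756 rad/s. Result: 2.9237756 rad/s ≈ 2.924 rad/s (4 s.f.). Final answer: 2.924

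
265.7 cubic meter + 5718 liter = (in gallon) 7.17e+04. Check: 265.7 cubic meter = 265.7 m^3. 1 liter = 0.001 m^3, so 5718 liter = 5718 * 0.001 = 5.718 m^3. Sum: 265.7 + 5.718 = 271.418 m^3. 1 gallon = 0.0037854118 m^3, so 271.418 m^3 = 271.418 / 0.0037854118 = 71701.05 gallon ≈ 7.17e+04 gallon (4 s.f.).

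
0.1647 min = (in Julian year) 1 min = 60 s, so 0.1647 min = 0.1647 * 60 = 9.882 s. 1 Julian year = 31557600 s, so 9.882 s = 9.882 / 31557600 = 3.1314168e-07 Julian year ≈ 3.131e-07 Julian year (4 s.f.). Final answer: 3.131e-07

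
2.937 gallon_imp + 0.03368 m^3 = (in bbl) 0.2958. Check: 1 gallon_imp = 0.00454609 m^3, so 2.937 gallon_imp = 2.937 * 0.00454609 = 0.013351866 m^3. 0.03368 m^3 is already in m^3. Sum: 0.013351866 + 0.03368 = 0.047031866 m^3. 1 bbl = 0.15898729 m^3, so 0.047031866 m^3 = 0.047031866 / 0.15898729 = 0.29582154 bbl ≈ 0.2958 bbl (4 s.f.).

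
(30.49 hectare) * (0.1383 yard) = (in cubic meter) 1 hectare = 10000 m^2, so 30.49 hectare = 30.49 * 10000 = 304900 m^2. 1 yard = 0.9144 m, so 0.1383 yard = 0.1383 * 0.9144 = 0.12646152 m. Combine: 304900 m^2 * 0.12646152 m = 38558.117 m^3. 38558.117 m^3 = 38558.117 cubic meter ≈ 3.856e+04 cubic meter (4 s.f.). Final answer: 3.856e+04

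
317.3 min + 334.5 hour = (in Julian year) 1 min = 60 s, so 317.3 min = 317.3 * 60 = 19038 s. 1 hour = 3600 s, so 334.5 hour = 334.5 * 3600 = 1204200 s. Sum: 19038 + 1204200 = 1223238 s. 1 Julian year = 31557600 s, so 1223238 s = 1223238 / 31557600 = 0.038762073 Julian year ≈ 0.03876 Julian year (4 s.f.). Final answer: 0.03876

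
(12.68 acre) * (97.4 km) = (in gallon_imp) 1.099e+12. Check: 1 acre = 4046.8564 m^2, so 12.68 acre = 12.68 * 4046.8564 = 51314.139 m^2. 1 km = 1000 m, so 97.4 km = 97.4 * 1000 = 97400 m. Combine: 51314.139 m^2 * 97400 m = 4.9979972e+09 m^3. 1 gallon_imp = 0.00454609 m^3, so 4.9979972e+09 m^3 = 4.9979972e+09 / 0.00454609 = 1.0994057e+12 gallon_imp ≈ 1.099e+12 gallon_imp (4 s.f.).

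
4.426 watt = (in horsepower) 0.005935. Check: 4.426 watt = 4.426 W. 1 horsepower = 745.69987 W, so 4.426 W = 4.426 / 745.69987 = 0.0059353638 horsepower ≈ 0.005935 horsepower (4 s.f.).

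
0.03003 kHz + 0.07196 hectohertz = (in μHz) 3.723e+07. Check: 1 kHz = 1000 Hz, so 0.03003 kHz = 0.03003 * 1000 = 30.03 Hz. 1 hectohertz = 100 Hz, so 0.07196 hectohertz = 0.07196 * 100 = 7.196 Hz. Sum: 30.03 + 7.196 = 37.226 Hz. 1 μHz = 1e-06 Hz, so 37.226 Hz = 37.226 / 1e-06 = 37226000 μHz ≈ 3.723e+07 μHz (4 s.f.).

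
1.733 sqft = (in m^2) 1 sqft = 0.09290304 m^2, so 1.733 sqft = 1.733 * 0.09290304 = 0.16100097 m^2. Result: 0.16100097 m^2 ≈ 0.161 m^2 (4 s.f.). Final answer: 0.161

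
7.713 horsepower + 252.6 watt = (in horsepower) 8.052. Check: 1 horsepower = 745.69987 W, so 7.713 horsepower = 7.713 * 745.69987 = 5751.5831 W. 252.6 watt = 252.6 W. Sum: 5751.5831 + 252.6 = 6004.1831 W. 1 horsepower = 745.69987 W, so 6004.1831 W = 6004.1831 / 745.69987 = 8.0517422 horsepower ≈ 8.052 horsepower (4 s.f.).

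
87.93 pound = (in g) 1 pound = 0.45359237 kg, so 87.93 pound = 87.93 * 0.45359237 = 39.884377 kg. 1 g = 0.001 kg, so 39.884377 kg = 39.884377 / 0.001 = 39884.377 g ≈ 3.988e+04 g (4 s.f.). Final answer: 3.988e+04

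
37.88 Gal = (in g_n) 0.03863. Check: 1 Gal = 0.01 m/s^2, so 37.88 Gal = 37.88 * 0.01 = 0.3788 m/s^2. 1 g_n = 9.80665 m/s^2, so 0.3788 m/s^2 = 0.3788 / 9.80665 = 0.03862685 g_n ≈ 0.03863 g_n (4 s.f.).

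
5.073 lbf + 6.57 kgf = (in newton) 1 lbf = 4.4482216 N, so 5.073 lbf = 5.073 * 4.4482216 = 22.565828 N. 1 kgf = 9.80665 N, so 6.57 kgf = 6.57 * 9.80665 = 64.42969 N. Sum: 22.565828 + 64.42969 = 86.995519 N. 86.995519 N = 86.995519 newton ≈ 87 newton (4 s.f.). Final answer: 87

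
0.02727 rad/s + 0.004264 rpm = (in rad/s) 0.02772. Check: 0.02727 rad/s is already in rad/s. 1 rpm = 0.10471976 rad/s, so 0.004264 rpm = 0.004264 * 0.10471976 = 0.00044652504 rad/s. Sum: 0.02727 + 0.00044652504 = 0.027716525 rad/s. Result: 0.027716525 rad/s ≈ 0.02772 rad/s (4 s.f.).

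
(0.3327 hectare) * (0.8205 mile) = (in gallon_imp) 1 hectare = 10000 m^2, so 0.3327 hectare = 0.3327 * 10000 = 3327 m^2. 1 mile = 1609.344 m, so 0.8205 mile = 0.8205 * 1609.344 = 1320.4668 m. Combine: 3327 m^2 * 1320.4668 m = 4393192.9 m^3. 1 gallon_imp = 0.00454609 m^3, so 4393192.9 m^3 = 4393192.9 / 0.00454609 = 9.6636734e+08 gallon_imp ≈ 9.664e+08 gallon_imp (4 s.f.). Final answer: 9.664e+08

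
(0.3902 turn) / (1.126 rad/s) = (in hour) 0.0006048. Check: 1 turn = 6.2831853 rad, so 0.3902 turn = 0.3902 * 6.2831853 = 2.4516989 rad. 1.126 rad/s is already in rad/s. Combine: 2.4516989 rad / 1.126 rad/s = 2.1773525 s. 1 hour = 3600 s, so 2.1773525 s = 2.1773525 / 3600 = 0.00060482014 hour ≈ 0.0006048 hour (4 s.f.).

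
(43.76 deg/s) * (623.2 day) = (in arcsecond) 1 deg/s = 0.017453293 rad/s, so 43.76 deg/s = 43.76 * 0.017453293 = 0.76375608 rad/s. 1 day = 86400 s, so 623.2 day = 623.2 * 86400 = 53844480 s. Combine: 0.76375608 rad/s * 53844480 s = 41124049 rad. 1 arcsecond = 4.8481368e-06 rad, so 41124049 rad = 41124049 / 4.8481368e-06 = 8.482444e+12 arcsecond ≈ 8.482e+12 arcsecond (4 s.f.). Final answer: 8.482e+12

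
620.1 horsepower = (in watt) 1 horsepower = 745.69987 W, so 620.1 horsepower = 620.1 * 745.69987 = 462408.49 W. 462408.49 W = 462408.49 watt ≈ 4.624e+05 watt (4 s.f.). Final answer: 4.624e+05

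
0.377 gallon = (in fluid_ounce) 48.26. Check: 1 gallon = 0.0037854118 m^3, so 0.377 gallon = 0.377 * 0.0037854118 = 0.0014271002 m^3. 1 fluid_ounce = 2.957353e-05 m^3, so 0.0014271002 m^3 = 0.0014271002 / 2.957353e-05 = 48.256 fluid_ounce ≈ 48.26 fluid_ounce (4 s.f.).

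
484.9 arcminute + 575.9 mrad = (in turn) 1 arcminute = 0.00029088821 rad, so 484.9 arcminute = 484.9 * 0.00029088821 = 0.14105169 rad. 1 mrad = 0.001 rad, so 575.9 mrad = 575.9 * 0.001 = 0.5759 rad. Sum: 0.14105169 + 0.5759 = 0.71695169 rad. 1 turn = 6.2831853 rad, so 0.71695169 rad = 0.71695169 / 6.2831853 = 0.11410641 turn ≈ 0.1141 turn (4 s.f.). Final answer: 0.1141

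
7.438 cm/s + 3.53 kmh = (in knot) 2.051. Check: 1 cm/s = 0.01 m/s, so 7.438 cm/s = 7.438 * 0.01 = 0.07438 m/s. 1 kmh = 0.27777778 m/s, so 3.53 kmh = 3.53 * 0.27777778 = 0.98055556 m/s. Sum: 0.07438 + 0.98055556 = 1.0549356 m/s. 1 knot = 0.51444444 m/s, so 1.0549356 m/s = 1.0549356 / 0.51444444 = 2.0506307 knot ≈ 2.051 knot (4 s.f.).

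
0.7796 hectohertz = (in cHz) 7796. Check: 1 hectohertz = 100 Hz, so 0.7796 hectohertz = 0.7796 * 100 = 77.96 Hz. 1 cHz = 0.01 Hz, so 77.96 Hz = 77.96 / 0.01 = 7796 cHz.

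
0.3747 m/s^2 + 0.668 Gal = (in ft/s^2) 1.251. Check: 0.3747 m/s^2 is already in m/s^2. 1 Gal = 0.01 m/s^2, so 0.668 Gal = 0.668 * 0.01 = 0.00668 m/s^2. Sum: 0.3747 + 0.00668 = 0.38138 m/s^2. 1 ft/s^2 = 0.3048 m/s^2, so 0.38138 m/s^2 = 0.38138 / 0.3048 = 1.2512467 ft/s^2 ≈ 1.251 ft/s^2 (4 s.f.).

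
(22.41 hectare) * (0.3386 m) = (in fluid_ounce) 2.566e+09. Check: 1 hectare = 10000 m^2, so 22.41 hectare = 22.41 * 10000 = 224100 m^2. 0.3386 m is already in m. Combine: 224100 m^2 * 0.3386 m = 75880.26 m^3. 1 fluid_ounce = 2.957353e-05 m^3, so 75880.26 m^3 = 75880.26 / 2.957353e-05 = 2.5658168e+09 fluid_ounce ≈ 2.566e+09 fluid_ounce (4 s.f.).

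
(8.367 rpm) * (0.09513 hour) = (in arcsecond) 1 rpm = 0.10471976 rad/s, so 8.367 rpm = 8.367 * 0.10471976 = 0.87619019 rad/s. 1 hour = 3600 s, so 0.09513 hour = 0.09513 * 3600 = 342.468 s. Combine: 0.87619019 rad/s * 342.468 s = 300.0671 rad. 1 arcsecond = 4.8481368e-06 rad, so 300.0671 rad = 300.0671 / 4.8481368e-06 = 61893283 arcsecond ≈ 6.189e+07 arcsecond (4 s.f.). Final answer: 6.189e+07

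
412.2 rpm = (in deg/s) 2473. Check: 1 rpm = 0.10471976 rad/s, so 412.2 rpm = 412.2 * 0.10471976 = 43.165483 rad/s. 1 deg/s = 0.017453293 rad/s, so 43.165483 rad/s = 43.165483 / 0.017453293 = 2473.2 deg/s ≈ 2473 deg/s (4 s.f.).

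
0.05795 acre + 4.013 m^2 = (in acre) 1 acre = 4046.8564 m^2, so 0.05795 acre = 0.05795 * 4046.8564 = 234.51533 m^2. 4.013 m^2 is already in m^2. Sum: 234.51533 + 4.013 = 238.52833 m^2. 1 acre = 4046.8564 m^2, so 238.52833 m^2 = 238.52833 / 4046.8564 = 0.058941634 acre ≈ 0.05894 acre (4 s.f.). Final answer: 0.05894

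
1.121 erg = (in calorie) 2.679e-08. Check: 1 erg = 1e-07 J, so 1.121 erg = 1.121 * 1e-07 = 1.121e-07 J. 1 calorie = 4.184 J, so 1.121e-07 J = 1.121e-07 / 4.184 = 2.6792543e-08 calorie ≈ 2.679e-08 calorie (4 s.f.).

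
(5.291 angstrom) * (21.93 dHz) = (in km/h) 4.177e-09. Check: 1 angstrom = 1e-10 m, so 5.291 angstrom = 5.291 * 1e-10 = 5.291e-10 m. 1 dHz = 0.1 Hz, so 21.93 dHz = 21.93 * 0.1 = 2.193 Hz. Combine: 5.291e-10 m * 2.193 Hz = 1.1603163e-09 m/s. 1 km/h = 0.27777778 m/s, so 1.1603163e-09 m/s = 1.1603163e-09 / 0.27777778 = 4.1771387e-09 km/h ≈ 4.177e-09 km/h (4 s.f.).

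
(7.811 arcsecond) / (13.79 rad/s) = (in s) 2.746e-06. Check: 1 arcsecond = 4.8481368e-06 rad, so 7.811 arcsecond = 7.811 * 4.8481368e-06 = 3.7868797e-05 rad. 13.79 rad/s is already in rad/s. Combine: 3.7868797e-05 rad / 13.79 rad/s = 2.7461056e-06 s. Result: 2.7461056e-06 s ≈ 2.746e-06 s (4 s.f.).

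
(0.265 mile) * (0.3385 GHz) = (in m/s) 1.444e+11. Check: 1 mile = 1609.344 m, so 0.265 mile = 0.265 * 1609.344 = 426.47616 m. 1 GHz = 1e+09 Hz, so 0.3385 GHz = 0.3385 * 1e+09 = 3.385e+08 Hz. Combine: 426.47616 m * 3.385e+08 Hz = 1.4436218e+11 m/s. Result: 1.4436218e+11 m/s ≈ 1.444e+11 m/s (4 s.f.).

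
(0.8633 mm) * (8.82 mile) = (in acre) 1 mm = 0.001 m, so 0.8633 mm = 0.8633 * 0.001 = 0.0008633 m. 1 mile = 1609.344 m, so 8.82 mile = 8.82 * 1609.344 = 14194.414 m. Combine: 0.0008633 m * 14194.414 m = 12.254038 m^2. 1 acre = 4046.8564 m^2, so 12.254038 m^2 = 12.254038 / 4046.8564 = 0.0030280387 acre ≈ 0.003028 acre (4 s.f.). Final answer: 0.003028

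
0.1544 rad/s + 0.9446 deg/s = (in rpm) 0.1544 rad/s is already in rad/s. 1 deg/s = 0.017453293 rad/s, so 0.9446 deg/s = 0.9446 * 0.017453293 = 0.01648638 rad/s. Sum: 0.1544 + 0.01648638 = 0.17088638 rad/s. 1 rpm = 0.10471976 rad/s, so 0.17088638 rad/s = 0.17088638 / 0.10471976 = 1.6318447 rpm ≈ 1.632 rpm (4 s.f.). Final answer: 1.632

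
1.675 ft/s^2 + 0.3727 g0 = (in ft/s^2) 13.67. Check: 1 ft/s^2 = 0.3048 m/s^2, so 1.675 ft/s^2 = 1.675 * 0.3048 = 0.51054 m/s^2. 1 g0 = 9.80665 m/s^2, so 0.3727 g0 = 0.3727 * 9.80665 = 3.6549385 m/s^2. Sum: 0.51054 + 3.6549385 = 4.1654785 m/s^2. 1 ft/s^2 = 0.3048 m/s^2, so 4.1654785 m/s^2 = 4.1654785 / 0.3048 = 13.666268 ft/s^2 ≈ 13.67 ft/s^2 (4 s.f.).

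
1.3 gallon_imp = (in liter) 5.91. Check: 1 gallon_imp = 0.00454609 m^3, so 1.3 gallon_imp = 1.3 * 0.00454609 = 0.005909917 m^3. 1 liter = 0.001 m^3, so 0.005909917 m^3 = 0.005909917 / 0.001 = 5.909917 liter ≈ 5.91 liter (4 s.f.).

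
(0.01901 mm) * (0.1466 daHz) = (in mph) 1 mm = 0.001 m, so 0.01901 mm = 0.01901 * 0.001 = 1.901e-05 m. 1 daHz = 10 Hz, so 0.1466 daHz = 0.1466 * 10 = 1.466 Hz. Combine: 1.901e-05 m * 1.466 Hz = 2.786866e-05 m/s. 1 mph = 0.44704 m/s, so 2.786866e-05 m/s = 2.786866e-05 / 0.44704 = 6.2340417e-05 mph ≈ 6.234e-05 mph (4 s.f.). Final answer: 6.234e-05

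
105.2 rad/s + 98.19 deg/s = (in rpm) 105.2 rad/s is already in rad/s. 1 deg/s = 0.017453293 rad/s, so 98.19 deg/s = 98.19 * 0.017453293 = 1.7137388 rad/s. Sum: 105.2 + 1.7137388 = 106.91374 rad/s. 1 rpm = 0.10471976 rad/s, so 106.91374 rad/s = 106.91374 / 0.10471976 = 1020.951 rpm ≈ 1021 rpm (4 s.f.). Final answer: 1021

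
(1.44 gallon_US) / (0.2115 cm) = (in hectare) 0.0002577. Check: 1 gallon_US = 0.0037854118 m^3, so 1.44 gallon_US = 1.44 * 0.0037854118 = 0.005450993 m^3. 1 cm = 0.01 m, so 0.2115 cm = 0.2115 * 0.01 = 0.002115 m. Combine: 0.005450993 m^3 / 0.002115 m = 2.5773016 m^2. 1 hectare = 10000 m^2, so 2.5773016 m^2 = 2.5773016 / 10000 = 0.00025773016 hectare ≈ 0.0002577 hectare (4 s.f.).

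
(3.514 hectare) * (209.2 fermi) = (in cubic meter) 7.351e-09. Check: 1 hectare = 10000 m^2, so 3.514 hectare = 3.514 * 10000 = 35140 m^2. 1 fermi = 1e-15 m, so 209.2 fermi = 209.2 * 1e-15 = 2.092e-13 m. Combine: 35140 m^2 * 2.092e-13 m = 7.351288e-09 m^3. 7.351288e-09 m^3 = 7.351288e-09 cubic meter ≈ 7.351e-09 cubic meter (4 s.f.).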